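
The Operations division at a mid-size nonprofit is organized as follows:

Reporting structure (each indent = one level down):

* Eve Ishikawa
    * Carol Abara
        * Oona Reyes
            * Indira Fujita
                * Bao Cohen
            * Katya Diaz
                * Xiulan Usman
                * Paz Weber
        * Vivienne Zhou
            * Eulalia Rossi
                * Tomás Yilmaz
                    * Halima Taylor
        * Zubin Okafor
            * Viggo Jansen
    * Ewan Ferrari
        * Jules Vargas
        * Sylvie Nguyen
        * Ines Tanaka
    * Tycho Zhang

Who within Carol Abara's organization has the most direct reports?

Carol Abara

Direct-report counts within Carol Abara's organization: Carol Abara has 3; Zubin Okafor has 1; Vivienne Zhou has 1; Eulalia Rossi has 1; Tomás Yilmaz has 1; Oona Reyes has 2; Katya Diaz has 2; Indira Fujita has 1. The largest is 3, held by Carol Abara.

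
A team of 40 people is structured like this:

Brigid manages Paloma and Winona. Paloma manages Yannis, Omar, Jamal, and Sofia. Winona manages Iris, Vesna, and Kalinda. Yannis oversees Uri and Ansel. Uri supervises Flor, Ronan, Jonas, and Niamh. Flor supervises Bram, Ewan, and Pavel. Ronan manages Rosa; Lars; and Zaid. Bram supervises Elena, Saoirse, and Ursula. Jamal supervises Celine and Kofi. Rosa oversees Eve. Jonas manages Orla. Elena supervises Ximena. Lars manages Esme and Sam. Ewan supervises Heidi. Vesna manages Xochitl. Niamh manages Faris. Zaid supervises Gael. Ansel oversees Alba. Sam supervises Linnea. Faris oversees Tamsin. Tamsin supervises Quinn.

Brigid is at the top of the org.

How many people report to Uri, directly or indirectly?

24

Uri directly manages Flor, Ronan, Jonas, Niamh. Under Flor: Pavel, Ewan, Heidi, Bram, Ursula, Saoirse, Elena, Ximena (8). Under Ronan: Zaid, Gael, Lars, Sam, Linnea, Esme, Rosa, Eve (8). Under Jonas: Orla (1). Under Niamh: Faris, Tamsin, Quinn (3). So Uri's organization is 4 direct reports plus everyone under them: 9 + 9 + 2 + 4 = 24.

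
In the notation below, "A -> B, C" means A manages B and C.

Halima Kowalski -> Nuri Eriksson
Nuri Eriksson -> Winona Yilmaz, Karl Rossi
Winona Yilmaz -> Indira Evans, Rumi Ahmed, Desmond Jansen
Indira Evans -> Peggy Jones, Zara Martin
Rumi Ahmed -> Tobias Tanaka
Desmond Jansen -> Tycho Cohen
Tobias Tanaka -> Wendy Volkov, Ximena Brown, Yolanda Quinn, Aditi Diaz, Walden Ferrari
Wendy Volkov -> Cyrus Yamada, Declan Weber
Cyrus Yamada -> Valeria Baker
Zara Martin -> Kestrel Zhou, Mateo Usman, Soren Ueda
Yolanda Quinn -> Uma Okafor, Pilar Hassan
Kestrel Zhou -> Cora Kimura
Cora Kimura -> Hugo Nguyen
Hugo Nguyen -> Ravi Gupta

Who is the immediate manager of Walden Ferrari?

Walden Ferrari reports directly to Tobias Tanaka.

Tobias Tanaka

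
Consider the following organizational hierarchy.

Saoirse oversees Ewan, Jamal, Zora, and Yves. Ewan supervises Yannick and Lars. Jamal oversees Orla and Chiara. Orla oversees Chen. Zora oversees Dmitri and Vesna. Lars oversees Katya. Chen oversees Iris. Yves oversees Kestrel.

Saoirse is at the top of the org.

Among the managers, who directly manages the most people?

Direct-report counts: Saoirse has 4; Yves has 1; Zora has 2; Jamal has 2; Orla has 1; Chen has 1; Ewan has 2; Lars has 1. The largest is 4, held by Saoirse.

Saoirse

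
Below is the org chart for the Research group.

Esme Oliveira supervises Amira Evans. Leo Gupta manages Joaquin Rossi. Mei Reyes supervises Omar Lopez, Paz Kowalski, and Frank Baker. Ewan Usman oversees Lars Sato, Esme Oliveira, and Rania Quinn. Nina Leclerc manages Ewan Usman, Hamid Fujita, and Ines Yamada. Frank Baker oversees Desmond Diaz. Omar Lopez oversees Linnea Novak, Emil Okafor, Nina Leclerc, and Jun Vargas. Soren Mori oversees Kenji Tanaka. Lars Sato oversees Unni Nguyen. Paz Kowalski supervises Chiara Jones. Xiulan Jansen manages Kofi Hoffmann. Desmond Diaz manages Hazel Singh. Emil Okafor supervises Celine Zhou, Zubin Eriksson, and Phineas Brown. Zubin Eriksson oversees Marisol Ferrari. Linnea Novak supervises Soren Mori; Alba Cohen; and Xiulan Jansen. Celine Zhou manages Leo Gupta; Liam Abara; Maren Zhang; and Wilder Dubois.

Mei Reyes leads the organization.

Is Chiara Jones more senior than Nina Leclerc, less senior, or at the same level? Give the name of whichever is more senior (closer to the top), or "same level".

Both Chiara Jones and Nina Leclerc are 2 levels below Mei Reyes.

same level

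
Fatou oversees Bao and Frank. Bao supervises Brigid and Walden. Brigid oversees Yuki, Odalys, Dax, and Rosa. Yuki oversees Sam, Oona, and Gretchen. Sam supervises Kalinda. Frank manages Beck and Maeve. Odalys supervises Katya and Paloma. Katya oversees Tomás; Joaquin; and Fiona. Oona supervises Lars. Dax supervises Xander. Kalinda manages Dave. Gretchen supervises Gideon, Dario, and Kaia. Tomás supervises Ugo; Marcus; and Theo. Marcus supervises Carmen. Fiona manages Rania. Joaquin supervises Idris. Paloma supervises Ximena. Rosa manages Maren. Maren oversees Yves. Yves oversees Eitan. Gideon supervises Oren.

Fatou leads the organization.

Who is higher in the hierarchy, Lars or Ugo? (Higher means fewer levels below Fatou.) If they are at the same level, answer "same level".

Lars

Lars is 5 levels below Fatou; Ugo is 6. Lars is higher.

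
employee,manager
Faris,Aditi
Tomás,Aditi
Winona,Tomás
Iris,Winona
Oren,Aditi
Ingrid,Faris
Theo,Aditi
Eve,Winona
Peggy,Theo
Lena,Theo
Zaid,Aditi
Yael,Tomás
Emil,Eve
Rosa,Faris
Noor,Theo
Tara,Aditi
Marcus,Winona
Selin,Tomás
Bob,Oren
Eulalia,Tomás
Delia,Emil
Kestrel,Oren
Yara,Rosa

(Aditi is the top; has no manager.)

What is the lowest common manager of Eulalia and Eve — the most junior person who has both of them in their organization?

Eulalia's chain of managers is Tomás, Aditi. Eve's chain of managers is Winona, Tomás, Aditi. The first manager that appears in both chains is Tomás.

Tomás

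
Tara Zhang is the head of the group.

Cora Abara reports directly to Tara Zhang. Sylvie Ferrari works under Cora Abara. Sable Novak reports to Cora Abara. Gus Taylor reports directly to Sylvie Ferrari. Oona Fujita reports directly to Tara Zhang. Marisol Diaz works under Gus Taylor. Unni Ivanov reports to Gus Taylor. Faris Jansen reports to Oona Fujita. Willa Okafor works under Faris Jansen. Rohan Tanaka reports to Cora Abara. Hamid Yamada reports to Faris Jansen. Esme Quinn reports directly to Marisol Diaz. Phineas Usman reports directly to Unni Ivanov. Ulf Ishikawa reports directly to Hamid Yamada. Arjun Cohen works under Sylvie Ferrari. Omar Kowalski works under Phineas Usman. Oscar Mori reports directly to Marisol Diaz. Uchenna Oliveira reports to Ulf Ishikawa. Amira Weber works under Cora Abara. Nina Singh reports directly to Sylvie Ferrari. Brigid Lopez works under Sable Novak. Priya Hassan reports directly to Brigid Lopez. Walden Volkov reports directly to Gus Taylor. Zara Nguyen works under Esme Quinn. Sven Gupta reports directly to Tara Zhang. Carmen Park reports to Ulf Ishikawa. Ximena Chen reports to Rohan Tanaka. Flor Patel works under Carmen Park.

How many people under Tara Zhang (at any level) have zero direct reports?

13

The people in Tara Zhang's organization with no one reporting to them are Sven Gupta, Flor Patel, Uchenna Oliveira, Willa Okafor, Amira Weber, Ximena Chen, Priya Hassan, Nina Singh, Arjun Cohen, Walden Volkov, Omar Kowalski, Oscar Mori, Zara Nguyen. That is 13.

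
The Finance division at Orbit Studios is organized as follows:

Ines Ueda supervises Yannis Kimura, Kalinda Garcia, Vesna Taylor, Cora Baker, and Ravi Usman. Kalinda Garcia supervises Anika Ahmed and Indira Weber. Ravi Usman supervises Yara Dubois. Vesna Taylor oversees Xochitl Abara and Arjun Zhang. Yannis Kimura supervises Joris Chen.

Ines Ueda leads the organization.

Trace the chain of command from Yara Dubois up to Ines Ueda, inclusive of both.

Yara Dubois reports to Ravi Usman. Ravi Usman reports to Ines Ueda. Ines Ueda is at the top.

Yara Dubois -> Ravi Usman -> Ines Ueda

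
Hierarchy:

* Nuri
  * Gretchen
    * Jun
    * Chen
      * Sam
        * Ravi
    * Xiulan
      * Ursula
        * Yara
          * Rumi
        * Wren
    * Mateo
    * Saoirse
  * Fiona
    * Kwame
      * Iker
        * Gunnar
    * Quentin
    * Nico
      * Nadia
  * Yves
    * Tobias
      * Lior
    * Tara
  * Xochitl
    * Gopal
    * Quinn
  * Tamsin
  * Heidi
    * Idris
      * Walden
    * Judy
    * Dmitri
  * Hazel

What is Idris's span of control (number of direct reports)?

Idris directly manages Walden. That is 1 direct report.

1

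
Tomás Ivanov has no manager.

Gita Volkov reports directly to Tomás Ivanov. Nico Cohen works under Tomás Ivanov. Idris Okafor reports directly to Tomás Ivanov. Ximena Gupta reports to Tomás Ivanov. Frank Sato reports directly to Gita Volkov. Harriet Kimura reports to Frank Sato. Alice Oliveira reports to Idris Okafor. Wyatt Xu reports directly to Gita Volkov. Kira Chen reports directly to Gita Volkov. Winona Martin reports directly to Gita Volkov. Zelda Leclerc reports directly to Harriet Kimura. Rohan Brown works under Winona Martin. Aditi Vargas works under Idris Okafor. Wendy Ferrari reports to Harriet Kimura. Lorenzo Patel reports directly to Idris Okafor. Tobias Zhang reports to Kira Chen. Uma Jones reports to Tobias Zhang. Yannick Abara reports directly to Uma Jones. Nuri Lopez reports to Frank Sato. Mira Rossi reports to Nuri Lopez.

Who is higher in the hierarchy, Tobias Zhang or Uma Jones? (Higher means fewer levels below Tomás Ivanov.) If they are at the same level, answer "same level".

Tobias Zhang

Tobias Zhang is 3 levels below Tomás Ivanov; Uma Jones is 4. Tobias Zhang is higher.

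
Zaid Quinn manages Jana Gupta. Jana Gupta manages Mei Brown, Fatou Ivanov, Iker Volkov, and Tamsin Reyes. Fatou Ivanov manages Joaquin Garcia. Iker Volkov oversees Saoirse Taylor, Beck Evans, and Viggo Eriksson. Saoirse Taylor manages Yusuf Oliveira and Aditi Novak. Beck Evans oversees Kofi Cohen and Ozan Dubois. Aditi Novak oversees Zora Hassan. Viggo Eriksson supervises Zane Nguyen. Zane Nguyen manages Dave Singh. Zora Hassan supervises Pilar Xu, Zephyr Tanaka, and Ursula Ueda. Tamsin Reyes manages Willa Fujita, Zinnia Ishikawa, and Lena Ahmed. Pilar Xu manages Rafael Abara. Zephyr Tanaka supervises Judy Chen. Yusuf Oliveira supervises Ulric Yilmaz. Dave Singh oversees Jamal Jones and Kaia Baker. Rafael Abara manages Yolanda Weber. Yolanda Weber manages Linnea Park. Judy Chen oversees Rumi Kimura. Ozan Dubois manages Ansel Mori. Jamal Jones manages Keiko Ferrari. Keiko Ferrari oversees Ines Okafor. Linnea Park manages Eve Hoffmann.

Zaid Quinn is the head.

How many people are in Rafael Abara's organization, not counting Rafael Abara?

Rafael Abara directly manages Yolanda Weber. Under Yolanda Weber: Linnea Park, Eve Hoffmann (2). That's 3 in total.

3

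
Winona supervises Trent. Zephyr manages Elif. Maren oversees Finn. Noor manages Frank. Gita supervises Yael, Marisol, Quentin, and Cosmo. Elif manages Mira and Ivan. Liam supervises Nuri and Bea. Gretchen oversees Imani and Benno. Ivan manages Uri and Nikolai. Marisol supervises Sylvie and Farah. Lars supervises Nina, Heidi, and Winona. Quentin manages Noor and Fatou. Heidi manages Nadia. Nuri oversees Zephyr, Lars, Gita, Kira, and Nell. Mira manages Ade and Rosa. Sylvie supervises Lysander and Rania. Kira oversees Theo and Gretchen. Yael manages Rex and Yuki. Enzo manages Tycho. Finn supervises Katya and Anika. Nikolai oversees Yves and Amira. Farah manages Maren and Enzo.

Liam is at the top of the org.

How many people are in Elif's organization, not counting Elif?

Elif directly manages Mira, Ivan. Under Mira: Rosa, Ade (2). Under Ivan: Uri, Nikolai, Amira, Yves (4). So Elif's organization is 2 direct reports plus everyone under them: 3 + 5 = 8.

8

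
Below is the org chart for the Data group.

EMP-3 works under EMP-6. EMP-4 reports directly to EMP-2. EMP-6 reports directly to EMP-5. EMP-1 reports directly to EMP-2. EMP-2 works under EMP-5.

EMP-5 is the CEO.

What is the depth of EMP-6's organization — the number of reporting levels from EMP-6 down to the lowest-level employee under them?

1

The longest chain under EMP-6 runs EMP-6 → EMP-3, which is 1 level below EMP-6.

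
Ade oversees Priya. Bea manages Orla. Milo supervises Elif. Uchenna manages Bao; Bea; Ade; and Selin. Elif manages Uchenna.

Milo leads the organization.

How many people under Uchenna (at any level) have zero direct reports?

The people in Uchenna's organization with no one reporting to them are Selin, Priya, Orla, Bao. That is 4.

4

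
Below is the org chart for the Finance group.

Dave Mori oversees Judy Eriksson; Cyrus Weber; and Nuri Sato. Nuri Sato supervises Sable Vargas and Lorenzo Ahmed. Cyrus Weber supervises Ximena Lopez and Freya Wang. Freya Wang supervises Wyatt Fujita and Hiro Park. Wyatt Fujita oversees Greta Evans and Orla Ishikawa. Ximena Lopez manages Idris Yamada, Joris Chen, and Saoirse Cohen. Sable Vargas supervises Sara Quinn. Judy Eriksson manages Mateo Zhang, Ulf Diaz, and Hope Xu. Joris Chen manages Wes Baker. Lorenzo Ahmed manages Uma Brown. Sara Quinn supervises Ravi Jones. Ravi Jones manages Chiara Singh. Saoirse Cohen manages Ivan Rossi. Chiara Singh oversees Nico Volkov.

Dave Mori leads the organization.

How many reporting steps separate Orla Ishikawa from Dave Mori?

4

Chain from Orla Ishikawa up to Dave Mori: Orla Ishikawa → Wyatt Fujita → Freya Wang → Cyrus Weber → Dave Mori. That is 4 steps up, so Orla Ishikawa is 4 levels below Dave Mori.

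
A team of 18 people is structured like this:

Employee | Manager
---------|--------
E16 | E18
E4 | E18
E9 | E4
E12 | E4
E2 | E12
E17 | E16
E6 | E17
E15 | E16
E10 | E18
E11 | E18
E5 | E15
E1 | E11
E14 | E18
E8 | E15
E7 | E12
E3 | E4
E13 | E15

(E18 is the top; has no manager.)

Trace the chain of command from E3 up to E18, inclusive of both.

E3 reports to E4. E4 reports to E18. E18 is at the top.

E3 -> E4 -> E18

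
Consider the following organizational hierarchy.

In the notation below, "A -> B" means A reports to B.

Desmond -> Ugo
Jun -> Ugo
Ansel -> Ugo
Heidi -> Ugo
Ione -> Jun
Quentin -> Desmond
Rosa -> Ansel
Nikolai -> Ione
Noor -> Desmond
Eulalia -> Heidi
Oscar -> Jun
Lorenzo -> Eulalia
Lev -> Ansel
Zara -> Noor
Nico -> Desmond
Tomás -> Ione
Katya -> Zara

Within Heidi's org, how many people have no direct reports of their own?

1

The only person in Heidi's organization with no one reporting to them is Lorenzo. That is 1.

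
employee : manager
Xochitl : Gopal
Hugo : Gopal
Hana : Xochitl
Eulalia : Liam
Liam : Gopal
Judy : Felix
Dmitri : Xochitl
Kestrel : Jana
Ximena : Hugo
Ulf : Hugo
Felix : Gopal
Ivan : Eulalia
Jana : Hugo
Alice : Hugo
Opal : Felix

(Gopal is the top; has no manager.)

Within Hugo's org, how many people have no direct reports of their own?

4

The people in Hugo's organization with no one reporting to them are Ulf, Kestrel, Ximena, Alice. That is 4.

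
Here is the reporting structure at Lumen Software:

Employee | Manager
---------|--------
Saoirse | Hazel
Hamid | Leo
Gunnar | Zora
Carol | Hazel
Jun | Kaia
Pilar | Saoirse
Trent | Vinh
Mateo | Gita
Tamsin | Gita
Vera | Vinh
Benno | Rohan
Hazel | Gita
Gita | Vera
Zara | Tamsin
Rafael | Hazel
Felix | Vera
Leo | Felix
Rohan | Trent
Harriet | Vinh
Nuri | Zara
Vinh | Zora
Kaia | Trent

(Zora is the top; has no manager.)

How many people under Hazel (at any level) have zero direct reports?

The people in Hazel's organization with no one reporting to them are Pilar, Rafael, Carol. That is 3.

3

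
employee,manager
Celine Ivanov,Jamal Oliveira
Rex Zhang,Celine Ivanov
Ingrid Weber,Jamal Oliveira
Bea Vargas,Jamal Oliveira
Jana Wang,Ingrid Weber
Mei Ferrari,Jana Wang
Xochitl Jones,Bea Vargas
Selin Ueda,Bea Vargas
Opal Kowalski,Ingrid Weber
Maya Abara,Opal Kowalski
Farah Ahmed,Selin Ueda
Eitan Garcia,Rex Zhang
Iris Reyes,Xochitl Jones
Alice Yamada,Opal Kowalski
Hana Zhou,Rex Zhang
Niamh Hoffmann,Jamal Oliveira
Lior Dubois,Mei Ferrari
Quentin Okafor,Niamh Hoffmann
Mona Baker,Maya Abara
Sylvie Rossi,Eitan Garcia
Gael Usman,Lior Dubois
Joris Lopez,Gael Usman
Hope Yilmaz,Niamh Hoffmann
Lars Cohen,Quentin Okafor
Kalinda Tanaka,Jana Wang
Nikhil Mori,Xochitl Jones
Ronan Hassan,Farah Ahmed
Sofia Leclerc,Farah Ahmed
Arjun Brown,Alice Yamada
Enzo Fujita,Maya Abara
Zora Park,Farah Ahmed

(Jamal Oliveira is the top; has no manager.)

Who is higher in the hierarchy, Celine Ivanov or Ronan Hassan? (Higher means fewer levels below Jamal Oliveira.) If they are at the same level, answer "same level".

Celine Ivanov is 1 level below Jamal Oliveira; Ronan Hassan is 4. Celine Ivanov is higher.

Celine Ivanov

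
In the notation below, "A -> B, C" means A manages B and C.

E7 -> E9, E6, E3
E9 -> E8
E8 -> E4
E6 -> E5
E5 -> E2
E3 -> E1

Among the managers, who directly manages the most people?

Direct-report counts: E7 has 3; E3 has 1; E6 has 1; E5 has 1; E9 has 1; E8 has 1. The largest is 3, held by E7.

E7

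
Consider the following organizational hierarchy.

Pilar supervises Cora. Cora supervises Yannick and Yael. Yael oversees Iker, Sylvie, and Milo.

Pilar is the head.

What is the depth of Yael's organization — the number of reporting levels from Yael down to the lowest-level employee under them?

1

The longest chain under Yael runs Yael → Milo, which is 1 level below Yael.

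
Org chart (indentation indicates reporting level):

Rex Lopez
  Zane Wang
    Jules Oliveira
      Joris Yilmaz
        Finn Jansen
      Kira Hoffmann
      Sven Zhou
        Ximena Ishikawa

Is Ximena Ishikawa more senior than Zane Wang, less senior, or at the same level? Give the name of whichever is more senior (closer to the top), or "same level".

Zane Wang

Ximena Ishikawa is 4 levels below Rex Lopez; Zane Wang is 1. Zane Wang is higher.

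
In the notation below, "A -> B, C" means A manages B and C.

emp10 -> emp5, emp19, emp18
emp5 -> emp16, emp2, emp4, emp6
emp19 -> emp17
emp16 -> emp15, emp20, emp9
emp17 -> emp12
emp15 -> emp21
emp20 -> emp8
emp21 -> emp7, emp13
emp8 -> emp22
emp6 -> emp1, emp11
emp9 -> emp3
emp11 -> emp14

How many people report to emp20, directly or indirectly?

2

emp20 directly manages emp8. Under emp8: emp22 (1). That's 2 in total.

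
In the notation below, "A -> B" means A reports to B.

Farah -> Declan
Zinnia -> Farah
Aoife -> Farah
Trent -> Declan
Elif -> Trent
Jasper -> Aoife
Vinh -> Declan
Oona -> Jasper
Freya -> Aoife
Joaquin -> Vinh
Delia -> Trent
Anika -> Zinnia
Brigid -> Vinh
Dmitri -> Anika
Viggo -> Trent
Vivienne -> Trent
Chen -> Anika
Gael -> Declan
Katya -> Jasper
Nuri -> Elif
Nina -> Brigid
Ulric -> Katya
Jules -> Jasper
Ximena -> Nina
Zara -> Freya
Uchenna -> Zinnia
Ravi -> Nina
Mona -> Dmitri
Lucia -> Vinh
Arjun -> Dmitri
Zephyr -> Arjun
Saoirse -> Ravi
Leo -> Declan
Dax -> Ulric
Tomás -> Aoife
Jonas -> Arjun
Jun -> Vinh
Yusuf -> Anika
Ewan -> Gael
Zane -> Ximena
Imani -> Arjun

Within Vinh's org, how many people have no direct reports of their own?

5

The people in Vinh's organization with no one reporting to them are Jun, Lucia, Saoirse, Zane, Joaquin. That is 5.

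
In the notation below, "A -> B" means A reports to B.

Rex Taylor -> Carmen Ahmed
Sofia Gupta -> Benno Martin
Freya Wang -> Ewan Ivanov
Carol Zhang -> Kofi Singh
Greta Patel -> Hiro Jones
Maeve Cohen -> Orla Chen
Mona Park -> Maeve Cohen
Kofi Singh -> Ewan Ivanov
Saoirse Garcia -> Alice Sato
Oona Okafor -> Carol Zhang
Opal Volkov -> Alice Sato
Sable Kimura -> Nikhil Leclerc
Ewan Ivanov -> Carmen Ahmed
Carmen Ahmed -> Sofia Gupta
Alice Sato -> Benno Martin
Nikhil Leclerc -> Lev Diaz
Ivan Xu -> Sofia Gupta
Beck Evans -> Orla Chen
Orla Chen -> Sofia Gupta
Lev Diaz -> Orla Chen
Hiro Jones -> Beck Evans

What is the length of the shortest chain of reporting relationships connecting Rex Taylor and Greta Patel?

Rex Taylor is 2 levels below Sofia Gupta, and Greta Patel is 4 levels below Sofia Gupta (their lowest common manager). The shortest path runs up from Rex Taylor to Sofia Gupta and back down to Greta Patel: 2 + 4 = 6 links.

6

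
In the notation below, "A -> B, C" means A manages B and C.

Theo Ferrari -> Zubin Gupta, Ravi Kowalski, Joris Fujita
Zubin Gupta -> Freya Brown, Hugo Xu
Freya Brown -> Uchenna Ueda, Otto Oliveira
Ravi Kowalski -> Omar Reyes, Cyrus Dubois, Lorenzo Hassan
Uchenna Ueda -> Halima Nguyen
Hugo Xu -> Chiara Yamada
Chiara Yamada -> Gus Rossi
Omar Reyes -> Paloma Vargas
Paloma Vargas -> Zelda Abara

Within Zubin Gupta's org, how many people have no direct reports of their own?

3

The people in Zubin Gupta's organization with no one reporting to them are Gus Rossi, Otto Oliveira, Halima Nguyen. That is 3.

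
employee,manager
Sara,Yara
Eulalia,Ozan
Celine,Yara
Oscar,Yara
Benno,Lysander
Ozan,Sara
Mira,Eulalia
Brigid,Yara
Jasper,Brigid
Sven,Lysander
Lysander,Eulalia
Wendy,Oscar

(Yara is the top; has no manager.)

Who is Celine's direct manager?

Yara

Celine reports directly to Yara.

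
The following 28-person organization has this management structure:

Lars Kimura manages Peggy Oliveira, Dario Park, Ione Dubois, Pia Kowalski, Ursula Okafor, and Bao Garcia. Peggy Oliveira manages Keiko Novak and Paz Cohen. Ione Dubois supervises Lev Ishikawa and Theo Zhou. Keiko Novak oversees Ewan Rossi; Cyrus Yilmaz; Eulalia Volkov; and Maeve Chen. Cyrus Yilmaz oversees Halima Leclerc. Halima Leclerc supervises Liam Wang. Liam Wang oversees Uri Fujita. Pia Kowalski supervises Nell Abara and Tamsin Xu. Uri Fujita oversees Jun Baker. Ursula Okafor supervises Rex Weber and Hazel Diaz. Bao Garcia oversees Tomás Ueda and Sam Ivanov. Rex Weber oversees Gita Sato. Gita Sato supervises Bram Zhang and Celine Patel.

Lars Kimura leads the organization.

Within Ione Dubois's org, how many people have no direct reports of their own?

The people in Ione Dubois's organization with no one reporting to them are Theo Zhou, Lev Ishikawa. That is 2.

2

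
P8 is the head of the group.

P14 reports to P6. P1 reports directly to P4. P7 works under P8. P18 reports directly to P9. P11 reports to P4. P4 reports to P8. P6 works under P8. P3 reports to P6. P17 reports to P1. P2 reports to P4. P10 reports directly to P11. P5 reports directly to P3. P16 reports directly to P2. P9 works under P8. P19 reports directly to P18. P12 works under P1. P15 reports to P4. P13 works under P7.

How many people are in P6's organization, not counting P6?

3

P6 directly manages P3, P14. Under P3: P5 (1). P14 has no reports. So P6's organization is 2 direct reports plus everyone under them: 2 + 1 = 3.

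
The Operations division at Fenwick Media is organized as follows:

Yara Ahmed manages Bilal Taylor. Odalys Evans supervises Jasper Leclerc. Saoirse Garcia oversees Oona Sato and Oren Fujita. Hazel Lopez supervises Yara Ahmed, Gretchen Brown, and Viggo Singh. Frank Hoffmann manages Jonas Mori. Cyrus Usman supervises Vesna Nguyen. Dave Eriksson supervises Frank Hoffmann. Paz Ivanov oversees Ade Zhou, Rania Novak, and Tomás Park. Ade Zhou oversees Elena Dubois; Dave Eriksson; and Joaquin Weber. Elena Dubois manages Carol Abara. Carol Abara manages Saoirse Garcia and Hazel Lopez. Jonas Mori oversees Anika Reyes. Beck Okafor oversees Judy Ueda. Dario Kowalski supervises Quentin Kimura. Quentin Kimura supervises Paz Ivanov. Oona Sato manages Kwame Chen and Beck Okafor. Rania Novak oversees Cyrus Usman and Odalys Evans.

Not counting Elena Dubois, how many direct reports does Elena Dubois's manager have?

2

Elena Dubois reports to Ade Zhou. Ade Zhou's other direct reports are Dave Eriksson, Joaquin Weber — 2 peers.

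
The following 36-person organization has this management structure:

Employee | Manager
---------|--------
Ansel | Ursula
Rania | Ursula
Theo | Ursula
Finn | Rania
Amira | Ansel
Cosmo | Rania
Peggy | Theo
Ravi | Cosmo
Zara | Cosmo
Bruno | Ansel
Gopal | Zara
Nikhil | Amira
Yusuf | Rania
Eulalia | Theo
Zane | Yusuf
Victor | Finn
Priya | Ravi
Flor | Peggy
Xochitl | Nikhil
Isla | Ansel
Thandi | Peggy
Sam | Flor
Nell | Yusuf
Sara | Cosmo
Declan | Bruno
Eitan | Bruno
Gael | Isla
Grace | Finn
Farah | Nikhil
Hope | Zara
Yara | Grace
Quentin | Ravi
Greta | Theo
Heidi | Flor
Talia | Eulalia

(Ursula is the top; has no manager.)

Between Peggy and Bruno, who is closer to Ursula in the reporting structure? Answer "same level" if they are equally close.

same level

Both Peggy and Bruno are 2 levels below Ursula.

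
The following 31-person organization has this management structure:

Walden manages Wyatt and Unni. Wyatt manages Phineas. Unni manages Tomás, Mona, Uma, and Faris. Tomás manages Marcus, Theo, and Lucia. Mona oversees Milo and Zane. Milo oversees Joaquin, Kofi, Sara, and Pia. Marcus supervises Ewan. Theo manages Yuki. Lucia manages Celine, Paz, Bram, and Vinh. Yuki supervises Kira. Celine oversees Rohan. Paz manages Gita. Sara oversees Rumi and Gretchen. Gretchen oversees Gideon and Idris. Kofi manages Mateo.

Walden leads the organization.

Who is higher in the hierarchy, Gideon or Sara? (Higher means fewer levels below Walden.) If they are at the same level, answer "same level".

Sara

Gideon is 6 levels below Walden; Sara is 4. Sara is higher.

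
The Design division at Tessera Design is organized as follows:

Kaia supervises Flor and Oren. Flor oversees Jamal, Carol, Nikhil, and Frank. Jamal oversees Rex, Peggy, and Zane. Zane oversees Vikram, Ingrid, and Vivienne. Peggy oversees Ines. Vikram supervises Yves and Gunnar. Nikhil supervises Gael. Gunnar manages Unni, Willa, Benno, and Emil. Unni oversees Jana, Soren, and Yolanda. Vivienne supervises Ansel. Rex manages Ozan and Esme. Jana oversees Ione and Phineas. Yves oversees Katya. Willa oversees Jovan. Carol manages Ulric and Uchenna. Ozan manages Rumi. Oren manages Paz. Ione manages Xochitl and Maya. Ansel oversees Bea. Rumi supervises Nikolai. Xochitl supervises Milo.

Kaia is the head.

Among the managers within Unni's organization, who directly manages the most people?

Unni

Direct-report counts within Unni's organization: Unni has 3; Jana has 2; Ione has 2; Xochitl has 1. The largest is 3, held by Unni.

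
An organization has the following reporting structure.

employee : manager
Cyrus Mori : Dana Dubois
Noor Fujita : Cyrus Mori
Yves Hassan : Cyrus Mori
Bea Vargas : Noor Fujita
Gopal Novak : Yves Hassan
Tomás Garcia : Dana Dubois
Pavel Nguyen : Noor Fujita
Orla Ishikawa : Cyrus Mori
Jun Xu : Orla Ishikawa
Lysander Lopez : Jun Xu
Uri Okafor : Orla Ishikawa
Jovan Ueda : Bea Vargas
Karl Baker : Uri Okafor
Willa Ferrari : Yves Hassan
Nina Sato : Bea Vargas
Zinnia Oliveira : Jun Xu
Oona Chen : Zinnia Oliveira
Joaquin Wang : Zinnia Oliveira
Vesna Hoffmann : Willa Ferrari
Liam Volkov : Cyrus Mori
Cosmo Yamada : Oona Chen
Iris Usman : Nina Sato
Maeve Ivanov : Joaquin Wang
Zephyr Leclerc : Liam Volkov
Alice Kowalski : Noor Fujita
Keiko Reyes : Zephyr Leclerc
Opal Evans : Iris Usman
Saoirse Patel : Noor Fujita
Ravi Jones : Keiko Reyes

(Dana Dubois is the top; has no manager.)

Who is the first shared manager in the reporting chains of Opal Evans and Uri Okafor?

Opal Evans's chain of managers is Iris Usman, Nina Sato, Bea Vargas, Noor Fujita, Cyrus Mori, Dana Dubois. Uri Okafor's chain of managers is Orla Ishikawa, Cyrus Mori, Dana Dubois. The first manager that appears in both chains is Cyrus Mori.

Cyrus Mori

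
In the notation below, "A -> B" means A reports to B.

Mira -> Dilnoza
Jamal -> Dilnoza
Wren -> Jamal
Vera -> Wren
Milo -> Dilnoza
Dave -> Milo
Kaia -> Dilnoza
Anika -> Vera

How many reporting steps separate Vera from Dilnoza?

3

Chain from Vera up to Dilnoza: Vera → Wren → Jamal → Dilnoza. That is 3 steps up, so Vera is 3 levels below Dilnoza.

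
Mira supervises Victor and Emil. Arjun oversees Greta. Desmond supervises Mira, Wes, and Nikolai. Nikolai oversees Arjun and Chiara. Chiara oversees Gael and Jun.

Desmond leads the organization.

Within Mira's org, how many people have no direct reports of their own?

The people in Mira's organization with no one reporting to them are Emil, Victor. That is 2.

2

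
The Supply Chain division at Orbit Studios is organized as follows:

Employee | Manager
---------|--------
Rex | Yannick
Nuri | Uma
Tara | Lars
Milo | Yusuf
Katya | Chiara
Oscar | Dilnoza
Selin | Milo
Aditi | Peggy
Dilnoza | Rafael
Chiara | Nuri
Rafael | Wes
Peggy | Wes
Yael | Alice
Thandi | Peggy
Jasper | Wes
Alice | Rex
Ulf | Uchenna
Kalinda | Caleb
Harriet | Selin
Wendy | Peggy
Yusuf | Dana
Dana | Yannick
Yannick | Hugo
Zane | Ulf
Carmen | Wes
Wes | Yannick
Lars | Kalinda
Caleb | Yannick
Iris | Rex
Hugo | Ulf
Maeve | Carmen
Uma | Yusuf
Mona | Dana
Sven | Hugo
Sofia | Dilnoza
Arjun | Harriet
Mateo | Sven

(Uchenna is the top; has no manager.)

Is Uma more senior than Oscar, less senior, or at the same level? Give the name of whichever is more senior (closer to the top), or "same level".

Uma is 6 levels below Uchenna; Oscar is 7. Uma is higher.

Uma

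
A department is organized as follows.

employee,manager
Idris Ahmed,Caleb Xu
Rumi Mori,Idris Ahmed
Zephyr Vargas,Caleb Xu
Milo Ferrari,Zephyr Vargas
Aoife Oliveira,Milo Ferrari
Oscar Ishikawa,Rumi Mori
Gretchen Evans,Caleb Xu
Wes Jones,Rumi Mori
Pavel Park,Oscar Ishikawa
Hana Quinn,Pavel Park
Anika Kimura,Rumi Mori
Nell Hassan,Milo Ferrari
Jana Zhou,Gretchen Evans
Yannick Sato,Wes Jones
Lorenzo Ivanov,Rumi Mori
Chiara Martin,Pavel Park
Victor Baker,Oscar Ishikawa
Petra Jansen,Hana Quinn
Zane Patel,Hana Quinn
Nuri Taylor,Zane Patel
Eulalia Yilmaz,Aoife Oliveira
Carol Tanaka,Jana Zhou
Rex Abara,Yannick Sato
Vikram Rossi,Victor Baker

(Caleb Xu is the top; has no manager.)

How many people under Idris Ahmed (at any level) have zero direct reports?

7

The people in Idris Ahmed's organization with no one reporting to them are Lorenzo Ivanov, Anika Kimura, Rex Abara, Vikram Rossi, Chiara Martin, Nuri Taylor, Petra Jansen. That is 7.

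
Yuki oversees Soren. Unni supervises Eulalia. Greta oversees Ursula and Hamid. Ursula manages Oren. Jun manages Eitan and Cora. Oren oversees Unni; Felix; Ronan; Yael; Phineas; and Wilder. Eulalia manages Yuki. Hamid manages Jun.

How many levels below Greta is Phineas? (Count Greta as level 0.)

3

Chain from Phineas up to Greta: Phineas → Oren → Ursula → Greta. That is 3 steps up, so Phineas is 3 levels below Greta.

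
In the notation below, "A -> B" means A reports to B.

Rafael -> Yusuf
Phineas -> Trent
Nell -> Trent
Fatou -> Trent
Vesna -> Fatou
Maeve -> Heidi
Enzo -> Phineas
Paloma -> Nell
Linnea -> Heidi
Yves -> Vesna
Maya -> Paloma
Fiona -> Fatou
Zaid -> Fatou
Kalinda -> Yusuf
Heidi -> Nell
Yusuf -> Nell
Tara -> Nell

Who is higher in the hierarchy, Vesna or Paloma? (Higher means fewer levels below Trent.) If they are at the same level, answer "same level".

same level

Both Vesna and Paloma are 2 levels below Trent.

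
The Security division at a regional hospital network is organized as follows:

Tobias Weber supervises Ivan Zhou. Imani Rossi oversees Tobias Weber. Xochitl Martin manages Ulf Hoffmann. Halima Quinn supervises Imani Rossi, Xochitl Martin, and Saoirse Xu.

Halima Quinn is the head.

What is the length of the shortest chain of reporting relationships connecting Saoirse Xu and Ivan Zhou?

Saoirse Xu is 1 level below Halima Quinn, and Ivan Zhou is 3 levels below Halima Quinn (their lowest common manager). The shortest path runs up from Saoirse Xu to Halima Quinn and back down to Ivan Zhou: 1 + 3 = 4 links.

4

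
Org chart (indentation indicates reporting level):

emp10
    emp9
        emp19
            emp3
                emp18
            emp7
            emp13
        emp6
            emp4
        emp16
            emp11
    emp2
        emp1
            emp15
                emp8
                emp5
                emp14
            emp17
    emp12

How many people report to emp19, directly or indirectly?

4

emp19 directly manages emp3, emp7, emp13. Under emp3: emp18 (1). emp7 has no reports. emp13 has no reports. So emp19's organization is 3 direct reports plus everyone under them: 2 + 1 + 1 = 4.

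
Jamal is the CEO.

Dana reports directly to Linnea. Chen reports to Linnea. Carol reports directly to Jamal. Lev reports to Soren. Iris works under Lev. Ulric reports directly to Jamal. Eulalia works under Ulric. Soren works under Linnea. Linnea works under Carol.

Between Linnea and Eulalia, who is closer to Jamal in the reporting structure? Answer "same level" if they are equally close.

same level

Both Linnea and Eulalia are 2 levels below Jamal.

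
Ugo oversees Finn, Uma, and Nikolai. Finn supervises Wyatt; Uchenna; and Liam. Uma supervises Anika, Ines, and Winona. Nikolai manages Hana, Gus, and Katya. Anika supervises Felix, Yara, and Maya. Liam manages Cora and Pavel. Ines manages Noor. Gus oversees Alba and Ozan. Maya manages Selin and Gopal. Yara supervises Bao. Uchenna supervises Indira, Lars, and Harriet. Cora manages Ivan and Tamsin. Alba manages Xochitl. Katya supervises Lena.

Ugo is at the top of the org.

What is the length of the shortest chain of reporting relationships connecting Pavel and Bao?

Pavel is 3 levels below Ugo, and Bao is 4 levels below Ugo (their lowest common manager). The shortest path runs up from Pavel to Ugo and back down to Bao: 3 + 4 = 7 links.

7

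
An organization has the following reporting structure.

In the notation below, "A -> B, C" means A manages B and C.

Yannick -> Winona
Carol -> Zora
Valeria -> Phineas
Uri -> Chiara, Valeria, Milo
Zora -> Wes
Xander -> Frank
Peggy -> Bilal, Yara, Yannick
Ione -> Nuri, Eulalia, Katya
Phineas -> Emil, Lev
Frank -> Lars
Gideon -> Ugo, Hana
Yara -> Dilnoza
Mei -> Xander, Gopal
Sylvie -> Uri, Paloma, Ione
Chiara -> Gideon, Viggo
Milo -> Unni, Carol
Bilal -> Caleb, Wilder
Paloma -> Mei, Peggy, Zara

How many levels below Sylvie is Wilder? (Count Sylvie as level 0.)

4

Chain from Wilder up to Sylvie: Wilder → Bilal → Peggy → Paloma → Sylvie. That is 4 steps up, so Wilder is 4 levels below Sylvie.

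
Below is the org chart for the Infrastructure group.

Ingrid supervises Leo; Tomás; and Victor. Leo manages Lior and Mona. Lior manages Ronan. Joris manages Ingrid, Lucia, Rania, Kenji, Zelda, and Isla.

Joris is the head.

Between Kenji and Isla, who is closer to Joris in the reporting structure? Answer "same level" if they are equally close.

Both Kenji and Isla are 1 level below Joris.

same level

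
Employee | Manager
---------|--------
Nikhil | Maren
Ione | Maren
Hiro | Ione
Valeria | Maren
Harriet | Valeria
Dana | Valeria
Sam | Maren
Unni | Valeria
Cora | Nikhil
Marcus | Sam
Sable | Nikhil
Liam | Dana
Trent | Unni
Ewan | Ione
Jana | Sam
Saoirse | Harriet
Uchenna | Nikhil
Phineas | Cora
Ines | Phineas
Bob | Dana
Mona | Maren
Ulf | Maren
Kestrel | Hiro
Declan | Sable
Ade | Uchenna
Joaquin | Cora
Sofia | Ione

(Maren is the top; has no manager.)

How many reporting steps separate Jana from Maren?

Chain from Jana up to Maren: Jana → Sam → Maren. That is 2 steps up, so Jana is 2 levels below Maren.

2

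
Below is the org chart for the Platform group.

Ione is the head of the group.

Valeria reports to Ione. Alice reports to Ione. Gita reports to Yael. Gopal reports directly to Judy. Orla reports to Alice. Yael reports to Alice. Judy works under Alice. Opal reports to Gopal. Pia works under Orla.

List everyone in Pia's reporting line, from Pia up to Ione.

Pia -> Orla -> Alice -> Ione

Pia reports to Orla. Orla reports to Alice. Alice reports to Ione. Ione is at the top.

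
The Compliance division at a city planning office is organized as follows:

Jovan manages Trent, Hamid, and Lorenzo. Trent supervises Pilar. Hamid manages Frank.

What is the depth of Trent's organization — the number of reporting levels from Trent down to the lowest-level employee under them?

1

The longest chain under Trent runs Trent → Pilar, which is 1 level below Trent.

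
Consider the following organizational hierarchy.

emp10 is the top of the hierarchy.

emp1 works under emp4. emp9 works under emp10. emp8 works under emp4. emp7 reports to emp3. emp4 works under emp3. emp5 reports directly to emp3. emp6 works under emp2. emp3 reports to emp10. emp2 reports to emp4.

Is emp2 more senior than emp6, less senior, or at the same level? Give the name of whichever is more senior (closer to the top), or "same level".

emp2 is 3 levels below emp10; emp6 is 4. emp2 is higher.

emp2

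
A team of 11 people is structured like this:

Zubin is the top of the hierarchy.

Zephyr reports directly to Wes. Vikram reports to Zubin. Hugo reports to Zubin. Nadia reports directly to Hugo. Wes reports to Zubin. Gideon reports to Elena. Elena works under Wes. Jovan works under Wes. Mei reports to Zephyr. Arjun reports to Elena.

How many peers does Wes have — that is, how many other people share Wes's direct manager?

Wes reports to Zubin. Zubin's other direct reports are Vikram, Hugo — 2 peers.

2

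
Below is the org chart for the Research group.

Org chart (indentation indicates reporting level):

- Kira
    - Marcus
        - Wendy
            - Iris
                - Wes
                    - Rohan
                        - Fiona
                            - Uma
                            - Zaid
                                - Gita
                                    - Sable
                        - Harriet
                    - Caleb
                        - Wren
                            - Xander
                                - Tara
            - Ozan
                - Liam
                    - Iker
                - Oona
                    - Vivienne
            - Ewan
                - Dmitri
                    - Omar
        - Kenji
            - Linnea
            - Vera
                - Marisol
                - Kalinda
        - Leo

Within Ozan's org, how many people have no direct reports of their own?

The people in Ozan's organization with no one reporting to them are Vivienne, Iker. That is 2.

2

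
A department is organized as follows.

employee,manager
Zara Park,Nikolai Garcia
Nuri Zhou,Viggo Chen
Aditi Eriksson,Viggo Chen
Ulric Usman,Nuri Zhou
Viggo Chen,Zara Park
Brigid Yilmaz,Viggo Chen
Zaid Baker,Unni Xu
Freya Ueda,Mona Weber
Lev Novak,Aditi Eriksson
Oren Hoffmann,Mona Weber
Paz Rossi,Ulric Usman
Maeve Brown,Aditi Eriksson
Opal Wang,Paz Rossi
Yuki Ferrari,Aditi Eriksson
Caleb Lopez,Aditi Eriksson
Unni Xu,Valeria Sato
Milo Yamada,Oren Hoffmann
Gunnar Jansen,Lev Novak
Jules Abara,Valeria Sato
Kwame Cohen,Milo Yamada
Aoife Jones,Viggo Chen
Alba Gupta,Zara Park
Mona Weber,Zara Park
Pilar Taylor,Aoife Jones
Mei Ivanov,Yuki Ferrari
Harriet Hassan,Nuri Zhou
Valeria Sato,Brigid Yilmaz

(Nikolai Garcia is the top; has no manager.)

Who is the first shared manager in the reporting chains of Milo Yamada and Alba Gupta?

Zara Park

Milo Yamada's chain of managers is Oren Hoffmann, Mona Weber, Zara Park, Nikolai Garcia. Alba Gupta's chain of managers is Zara Park, Nikolai Garcia. The first manager that appears in both chains is Zara Park.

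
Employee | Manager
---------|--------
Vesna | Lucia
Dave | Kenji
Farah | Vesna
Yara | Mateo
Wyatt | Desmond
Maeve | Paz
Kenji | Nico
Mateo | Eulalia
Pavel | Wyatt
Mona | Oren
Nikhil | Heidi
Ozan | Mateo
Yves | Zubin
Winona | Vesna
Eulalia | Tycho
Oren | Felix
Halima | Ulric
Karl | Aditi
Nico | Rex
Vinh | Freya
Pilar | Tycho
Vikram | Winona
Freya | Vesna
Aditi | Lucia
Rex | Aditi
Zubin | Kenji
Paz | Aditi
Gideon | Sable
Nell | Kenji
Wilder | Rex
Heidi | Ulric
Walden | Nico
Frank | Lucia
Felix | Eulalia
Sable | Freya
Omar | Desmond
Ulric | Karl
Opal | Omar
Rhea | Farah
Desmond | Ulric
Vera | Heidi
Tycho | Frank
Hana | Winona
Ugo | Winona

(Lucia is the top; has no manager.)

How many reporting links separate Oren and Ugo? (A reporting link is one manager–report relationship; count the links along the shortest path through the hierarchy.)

8

Oren is 5 levels below Lucia, and Ugo is 3 levels below Lucia (their lowest common manager). The shortest path runs up from Oren to Lucia and back down to Ugo: 5 + 3 = 8 links.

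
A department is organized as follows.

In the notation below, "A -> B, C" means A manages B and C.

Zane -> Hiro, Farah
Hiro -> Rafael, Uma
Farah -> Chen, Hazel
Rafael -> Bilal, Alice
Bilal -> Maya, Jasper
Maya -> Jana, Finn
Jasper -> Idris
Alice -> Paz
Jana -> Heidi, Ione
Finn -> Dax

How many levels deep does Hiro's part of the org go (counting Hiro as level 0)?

5

The longest chain under Hiro runs Hiro → Rafael → Bilal → Maya → Finn → Dax, which is 5 levels below Hiro.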